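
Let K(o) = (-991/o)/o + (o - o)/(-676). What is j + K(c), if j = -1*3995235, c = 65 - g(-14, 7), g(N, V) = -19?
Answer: -28190379151/7056 ≈ -3.9952e+6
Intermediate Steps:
c = 84 (c = 65 - 1*(-19) = 65 + 19 = 84)
j = -3995235
K(o) = -991/o² (K(o) = -991/o² + 0*(-1/676) = -991/o² + 0 = -991/o²)
j + K(c) = -3995235 - 991/84² = -3995235 - 991*1/7056 = -3995235 - 991/7056 = -28190379151/7056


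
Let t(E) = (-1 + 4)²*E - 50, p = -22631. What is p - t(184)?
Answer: -24237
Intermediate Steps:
t(E) = -50 + 9*E (t(E) = 3²*E - 50 = 9*E - 50 = -50 + 9*E)
p - t(184) = -22631 - (-50 + 9*184) = -22631 - (-50 + 1656) = -22631 - 1*1606 = -22631 - 1606 = -24237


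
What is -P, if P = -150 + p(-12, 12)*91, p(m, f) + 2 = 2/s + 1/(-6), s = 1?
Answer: 991/6 ≈ 165.17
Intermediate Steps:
p(m, f) = -⅙ (p(m, f) = -2 + (2/1 + 1/(-6)) = -2 + (2*1 + 1*(-⅙)) = -2 + (2 - ⅙) = -2 + 11/6 = -⅙)
P = -991/6 (P = -150 - ⅙*91 = -150 - 91/6 = -991/6 ≈ -165.17)
-P = -1*(-991/6) = 991/6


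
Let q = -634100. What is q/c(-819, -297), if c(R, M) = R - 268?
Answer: 634100/1087 ≈ 583.35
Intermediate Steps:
c(R, M) = -268 + R
q/c(-819, -297) = -634100/(-268 - 819) = -634100/(-1087) = -634100*(-1/1087) = 634100/1087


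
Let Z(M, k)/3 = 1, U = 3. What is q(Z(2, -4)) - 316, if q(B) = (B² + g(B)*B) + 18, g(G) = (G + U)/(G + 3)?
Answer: -286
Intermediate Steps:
Z(M, k) = 3 (Z(M, k) = 3*1 = 3)
g(G) = 1 (g(G) = (G + 3)/(G + 3) = (3 + G)/(3 + G) = 1)
q(B) = 18 + B + B² (q(B) = (B² + 1*B) + 18 = (B² + B) + 18 = (B + B²) + 18 = 18 + B + B²)
q(Z(2, -4)) - 316 = (18 + 3 + 3²) - 316 = (18 + 3 + 9) - 316 = 30 - 316 = -286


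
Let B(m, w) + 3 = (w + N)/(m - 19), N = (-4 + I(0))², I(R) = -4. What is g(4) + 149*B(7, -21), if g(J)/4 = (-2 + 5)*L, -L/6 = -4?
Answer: -8315/12 ≈ -692.92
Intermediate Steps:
L = 24 (L = -6*(-4) = 24)
N = 64 (N = (-4 - 4)² = (-8)² = 64)
g(J) = 288 (g(J) = 4*((-2 + 5)*24) = 4*(3*24) = 4*72 = 288)
B(m, w) = -3 + (64 + w)/(-19 + m) (B(m, w) = -3 + (w + 64)/(m - 19) = -3 + (64 + w)/(-19 + m))
g(4) + 149*B(7, -21) = 288 + 149*((121 - 21 - 3*7)/(-19 + 7)) = 288 + 149*((121 - 21 - 21)/(-12)) = 288 + 149*(-1/12*79) = 288 + 149*(-79/12) = 288 - 11771/12 = -8315/12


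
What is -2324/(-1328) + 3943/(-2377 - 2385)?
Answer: 8781/9524 ≈ 0.92199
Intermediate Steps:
-2324/(-1328) + 3943/(-2377 - 2385) = -2324*(-1/1328) + 3943/(-4762) = 7/4 + 3943*(-1/4762) = 7/4 - 3943/4762 = 8781/9524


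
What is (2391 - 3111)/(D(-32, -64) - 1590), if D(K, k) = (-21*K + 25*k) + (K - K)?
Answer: 360/1259 ≈ 0.28594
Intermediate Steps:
D(K, k) = -21*K + 25*k (D(K, k) = (-21*K + 25*k) + 0 = -21*K + 25*k)
(2391 - 3111)/(D(-32, -64) - 1590) = (2391 - 3111)/((-21*(-32) + 25*(-64)) - 1590) = -720/((672 - 1600) - 1590) = -720/(-928 - 1590) = -720/(-2518) = -720*(-1/2518) = 360/1259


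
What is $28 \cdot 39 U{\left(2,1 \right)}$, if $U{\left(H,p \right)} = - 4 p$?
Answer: $-4368$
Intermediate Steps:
$28 \cdot 39 U{\left(2,1 \right)} = 28 \cdot 39 \left(\left(-4\right) 1\right) = 1092 \left(-4\right) = -4368$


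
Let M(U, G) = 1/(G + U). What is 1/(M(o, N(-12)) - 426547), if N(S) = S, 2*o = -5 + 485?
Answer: -228/97252715 ≈ -2.3444e-6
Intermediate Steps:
o = 240 (o = (-5 + 485)/2 = (½)*480 = 240)
1/(M(o, N(-12)) - 426547) = 1/(1/(-12 + 240) - 426547) = 1/(1/228 - 426547) = 1/(-97252715/228) = -228/97252715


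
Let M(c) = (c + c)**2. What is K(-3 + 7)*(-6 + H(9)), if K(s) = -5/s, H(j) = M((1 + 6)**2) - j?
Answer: -47945/4 ≈ -11986.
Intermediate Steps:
M(c) = 4*c**2 (M(c) = (2*c)**2 = 4*c**2)
H(j) = 9604 - j (H(j) = 4*((1 + 6)**2)**2 - j = 4*(7**2)**2 - j = 4*49**2 - j = 4*2401 - j = 9604 - j)
K(-3 + 7)*(-6 + H(9)) = (-5/(-3 + 7))*(-6 + (9604 - 1*9)) = (-5/4)*(-6 + (9604 - 9)) = (-5*1/4)*(-6 + 9595) = -5/4*9589 = -47945/4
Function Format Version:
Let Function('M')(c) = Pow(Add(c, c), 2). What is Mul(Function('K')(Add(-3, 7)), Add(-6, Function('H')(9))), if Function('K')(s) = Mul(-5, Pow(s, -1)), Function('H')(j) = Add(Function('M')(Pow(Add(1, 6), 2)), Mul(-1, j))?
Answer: Rational(-47945, 4) ≈ -11986.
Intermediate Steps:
Function('M')(c) = Mul(4, Pow(c, 2)) (Function('M')(c) = Pow(Mul(2, c), 2) = Mul(4, Pow(c, 2)))
Function('H')(j) = Add(9604, Mul(-1, j)) (Function('H')(j) = Add(Mul(4, Pow(Pow(Add(1, 6), 2), 2)), Mul(-1, j)) = Add(Mul(4, Pow(Pow(7, 2), 2)), Mul(-1, j)) = Add(Mul(4, Pow(49, 2)), Mul(-1, j)) = Add(Mul(4, 2401), Mul(-1, j)) = Add(9604, Mul(-1, j)))
Mul(Function('K')(Add(-3, 7)), Add(-6, Function('H')(9))) = Mul(Mul(-5, Pow(Add(-3, 7), -1)), Add(-6, Add(9604, Mul(-1, 9)))) = Mul(Mul(-5, Pow(4, -1)), Add(-6, Add(9604, -9))) = Mul(Mul(-5, Rational(1, 4)), Add(-6, 9595)) = Mul(Rational(-5, 4), 9589) = Rational(-47945, 4)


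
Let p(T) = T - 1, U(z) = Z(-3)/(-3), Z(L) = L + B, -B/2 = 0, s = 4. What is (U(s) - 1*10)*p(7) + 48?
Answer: -6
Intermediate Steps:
B = 0 (B = -2*0 = 0)
Z(L) = L (Z(L) = L + 0 = L)
U(z) = 1 (U(z) = -3/(-3) = -3*(-⅓) = 1)
p(T) = -1 + T
(U(s) - 1*10)*p(7) + 48 = (1 - 1*10)*(-1 + 7) + 48 = (1 - 10)*6 + 48 = -9*6 + 48 = -54 + 48 = -6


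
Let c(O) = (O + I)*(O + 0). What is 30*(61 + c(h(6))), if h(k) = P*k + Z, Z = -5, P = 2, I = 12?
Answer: 5820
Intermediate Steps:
h(k) = -5 + 2*k (h(k) = 2*k - 5 = -5 + 2*k)
c(O) = O*(12 + O) (c(O) = (O + 12)*(O + 0) = (12 + O)*O = O*(12 + O))
30*(61 + c(h(6))) = 30*(61 + (-5 + 2*6)*(12 + (-5 + 2*6))) = 30*(61 + (-5 + 12)*(12 + (-5 + 12))) = 30*(61 + 7*(12 + 7)) = 30*(61 + 7*19) = 30*(61 + 133) = 30*194 = 5820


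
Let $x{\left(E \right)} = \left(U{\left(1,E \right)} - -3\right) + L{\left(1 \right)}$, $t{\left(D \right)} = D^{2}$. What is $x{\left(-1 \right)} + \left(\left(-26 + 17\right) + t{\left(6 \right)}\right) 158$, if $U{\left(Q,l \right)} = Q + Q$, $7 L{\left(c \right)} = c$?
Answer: $\frac{29898}{7} \approx 4271.1$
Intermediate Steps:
$L{\left(c \right)} = \frac{c}{7}$
$U{\left(Q,l \right)} = 2 Q$
$x{\left(E \right)} = \frac{36}{7}$ ($x{\left(E \right)} = \left(2 \cdot 1 - -3\right) + \frac{1}{7} \cdot 1 = \left(2 + 3\right) + \frac{1}{7} = 5 + \frac{1}{7} = \frac{36}{7}$)
$x{\left(-1 \right)} + \left(\left(-26 + 17\right) + t{\left(6 \right)}\right) 158 = \frac{36}{7} + \left(\left(-26 + 17\right) + 6^{2}\right) 158 = \frac{36}{7} + \left(-9 + 36\right) 158 = \frac{36}{7} + 27 \cdot 158 = \frac{36}{7} + 4266 = \frac{29898}{7}$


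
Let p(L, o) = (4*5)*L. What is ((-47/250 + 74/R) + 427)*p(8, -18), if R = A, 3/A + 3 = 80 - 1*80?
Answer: 1411248/25 ≈ 56450.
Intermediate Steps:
p(L, o) = 20*L
A = -1 (A = 3/(-3 + (80 - 1*80)) = 3/(-3 + (80 - 80)) = 3/(-3 + 0) = 3/(-3) = 3*(-1/3) = -1)
R = -1
((-47/250 + 74/R) + 427)*p(8, -18) = ((-47/250 + 74/(-1)) + 427)*(20*8) = ((-47*1/250 + 74*(-1)) + 427)*160 = ((-47/250 - 74) + 427)*160 = (-18547/250 + 427)*160 = (88203/250)*160 = 1411248/25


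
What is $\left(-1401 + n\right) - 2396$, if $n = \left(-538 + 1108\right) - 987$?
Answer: $-4214$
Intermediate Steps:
$n = -417$ ($n = 570 - 987 = -417$)
$\left(-1401 + n\right) - 2396 = \left(-1401 - 417\right) - 2396 = -1818 - 2396 = -4214$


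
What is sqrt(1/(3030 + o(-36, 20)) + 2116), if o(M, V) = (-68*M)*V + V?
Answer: 9*sqrt(70664998810)/52010 ≈ 46.000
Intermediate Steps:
o(M, V) = V - 68*M*V (o(M, V) = -68*M*V + V = V - 68*M*V)
sqrt(1/(3030 + o(-36, 20)) + 2116) = sqrt(1/(3030 + 20*(1 - 68*(-36))) + 2116) = sqrt(1/(3030 + 20*(1 + 2448)) + 2116) = sqrt(1/(3030 + 20*2449) + 2116) = sqrt(1/(3030 + 48980) + 2116) = sqrt(1/52010 + 2116) = sqrt(110053161/52010) = 9*sqrt(70664998810)/52010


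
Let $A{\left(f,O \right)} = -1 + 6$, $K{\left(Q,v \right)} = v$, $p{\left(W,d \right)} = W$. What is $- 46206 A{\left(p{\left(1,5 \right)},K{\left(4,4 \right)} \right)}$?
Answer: $-231030$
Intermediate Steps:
$A{\left(f,O \right)} = 5$
$- 46206 A{\left(p{\left(1,5 \right)},K{\left(4,4 \right)} \right)} = \left(-46206\right) 5 = -231030$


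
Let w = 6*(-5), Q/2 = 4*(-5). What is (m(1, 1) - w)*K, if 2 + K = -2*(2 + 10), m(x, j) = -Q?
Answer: -1820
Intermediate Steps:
Q = -40 (Q = 2*(4*(-5)) = 2*(-20) = -40)
m(x, j) = 40 (m(x, j) = -1*(-40) = 40)
w = -30
K = -26 (K = -2 - 2*(2 + 10) = -2 - 2*12 = -2 - 24 = -26)
(m(1, 1) - w)*K = (40 - 1*(-30))*(-26) = (40 + 30)*(-26) = 70*(-26) = -1820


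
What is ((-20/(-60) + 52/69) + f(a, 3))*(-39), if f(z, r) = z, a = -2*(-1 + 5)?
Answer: 6201/23 ≈ 269.61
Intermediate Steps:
a = -8 (a = -2*4 = -8)
((-20/(-60) + 52/69) + f(a, 3))*(-39) = ((-20/(-60) + 52/69) - 8)*(-39) = ((-20*(-1/60) + 52*(1/69)) - 8)*(-39) = ((⅓ + 52/69) - 8)*(-39) = (25/23 - 8)*(-39) = -159/23*(-39) = 6201/23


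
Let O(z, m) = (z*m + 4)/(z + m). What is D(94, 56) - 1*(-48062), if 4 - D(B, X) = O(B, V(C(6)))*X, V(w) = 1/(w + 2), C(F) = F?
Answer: 12062214/251 ≈ 48057.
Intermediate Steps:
V(w) = 1/(2 + w)
O(z, m) = (4 + m*z)/(m + z) (O(z, m) = (m*z + 4)/(m + z) = (4 + m*z)/(m + z))
D(B, X) = 4 - X*(4 + B/8)/(⅛ + B) (D(B, X) = 4 - (4 + B/(2 + 6))/(1/(2 + 6) + B)*X = 4 - (4 + B/8)/(1/8 + B)*X = 4 - (4 + B/8)/(⅛ + B)*X = 4 - X*(4 + B/8)/(⅛ + B))
D(94, 56) - 1*(-48062) = (4 + 32*94 - 1*56*(32 + 94))/(1 + 8*94) - 1*(-48062) = (4 + 3008 - 1*56*126)/(1 + 752) + 48062 = (4 + 3008 - 7056)/753 + 48062 = (1/753)*(-4044) + 48062 = -1348/251 + 48062 = 12062214/251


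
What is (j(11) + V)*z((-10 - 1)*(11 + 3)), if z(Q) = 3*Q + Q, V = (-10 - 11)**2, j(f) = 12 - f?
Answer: -272272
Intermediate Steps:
V = 441 (V = (-21)**2 = 441)
z(Q) = 4*Q
(j(11) + V)*z((-10 - 1)*(11 + 3)) = ((12 - 1*11) + 441)*(4*((-10 - 1)*(11 + 3))) = ((12 - 11) + 441)*(4*(-11*14)) = (1 + 441)*(4*(-154)) = 442*(-616) = -272272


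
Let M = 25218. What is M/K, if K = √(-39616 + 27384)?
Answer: -12609*I*√3058/3058 ≈ -228.01*I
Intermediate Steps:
K = 2*I*√3058 (K = √(-12232) = 2*I*√3058 ≈ 110.6*I)
M/K = 25218/((2*I*√3058)) = 25218*(-I*√3058/6116) = -12609*I*√3058/3058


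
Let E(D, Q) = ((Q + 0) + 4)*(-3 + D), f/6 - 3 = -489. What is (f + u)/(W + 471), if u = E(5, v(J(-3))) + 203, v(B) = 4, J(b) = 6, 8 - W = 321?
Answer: -2697/158 ≈ -17.070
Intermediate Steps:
W = -313 (W = 8 - 1*321 = 8 - 321 = -313)
f = -2916 (f = 18 + 6*(-489) = 18 - 2934 = -2916)
E(D, Q) = (-3 + D)*(4 + Q) (E(D, Q) = (Q + 4)*(-3 + D) = (4 + Q)*(-3 + D) = (-3 + D)*(4 + Q))
u = 219 (u = (-12 - 3*4 + 4*5 + 5*4) + 203 = (-12 - 12 + 20 + 20) + 203 = 16 + 203 = 219)
(f + u)/(W + 471) = (-2916 + 219)/(-313 + 471) = -2697/158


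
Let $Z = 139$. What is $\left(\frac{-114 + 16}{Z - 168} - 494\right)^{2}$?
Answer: $\frac{202435984}{841} \approx 2.4071 \cdot 10^{5}$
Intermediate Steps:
$\left(\frac{-114 + 16}{Z - 168} - 494\right)^{2} = \left(\frac{-114 + 16}{139 - 168} - 494\right)^{2} = \left(- \frac{98}{-29} - 494\right)^{2} = \left(\left(-98\right) \left(- \frac{1}{29}\right) - 494\right)^{2} = \left(\frac{98}{29} - 494\right)^{2} = \left(- \frac{14228}{29}\right)^{2} = \frac{202435984}{841}$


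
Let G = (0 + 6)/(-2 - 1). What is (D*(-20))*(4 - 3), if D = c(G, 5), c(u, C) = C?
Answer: -100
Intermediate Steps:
G = -2 (G = 6/(-3) = 6*(-⅓) = -2)
D = 5
(D*(-20))*(4 - 3) = (5*(-20))*(4 - 3) = -100*1 = -100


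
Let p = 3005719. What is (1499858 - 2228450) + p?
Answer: 2277127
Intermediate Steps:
(1499858 - 2228450) + p = (1499858 - 2228450) + 3005719 = -728592 + 3005719 = 2277127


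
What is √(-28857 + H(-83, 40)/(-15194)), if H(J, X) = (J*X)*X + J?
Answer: 5*I*√266393591110/15194 ≈ 169.85*I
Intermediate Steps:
H(J, X) = J + J*X² (H(J, X) = J*X² + J = J + J*X²)
√(-28857 + H(-83, 40)/(-15194)) = √(-28857 - 83*(1 + 40²)/(-15194)) = √(-28857 - 83*(1 + 1600)*(-1/15194)) = √(-28857 - 83*1601*(-1/15194)) = √(-28857 - 132883*(-1/15194)) = √(-28857 + 132883/15194) = √(-438320375/15194) = 5*I*√266393591110/15194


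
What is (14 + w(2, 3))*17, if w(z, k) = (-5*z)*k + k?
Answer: -221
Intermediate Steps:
w(z, k) = k - 5*k*z (w(z, k) = -5*k*z + k = k - 5*k*z)
(14 + w(2, 3))*17 = (14 + 3*(1 - 5*2))*17 = (14 + 3*(1 - 10))*17 = (14 + 3*(-9))*17 = (14 - 27)*17 = -13*17 = -221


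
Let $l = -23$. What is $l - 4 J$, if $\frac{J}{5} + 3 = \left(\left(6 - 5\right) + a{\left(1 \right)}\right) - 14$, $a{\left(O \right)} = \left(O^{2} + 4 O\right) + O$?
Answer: $177$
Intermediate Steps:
$a{\left(O \right)} = O^{2} + 5 O$
$J = -50$ ($J = -15 + 5 \left(\left(\left(6 - 5\right) + 1 \left(5 + 1\right)\right) - 14\right) = -15 + 5 \left(\left(1 + 1 \cdot 6\right) - 14\right) = -15 + 5 \left(\left(1 + 6\right) - 14\right) = -15 + 5 \left(7 - 14\right) = -15 + 5 \left(-7\right) = -15 - 35 = -50$)
$l - 4 J = -23 - -200 = -23 + 200 = 177$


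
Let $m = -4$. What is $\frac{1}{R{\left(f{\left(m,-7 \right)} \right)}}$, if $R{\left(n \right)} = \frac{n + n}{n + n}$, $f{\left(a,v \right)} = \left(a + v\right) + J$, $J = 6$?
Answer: $1$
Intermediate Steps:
$f{\left(a,v \right)} = 6 + a + v$ ($f{\left(a,v \right)} = \left(a + v\right) + 6 = 6 + a + v$)
$R{\left(n \right)} = 1$ ($R{\left(n \right)} = \frac{2 n}{2 n} = 2 n \frac{1}{2 n} = 1$)
$\frac{1}{R{\left(f{\left(m,-7 \right)} \right)}} = 1^{-1} = 1$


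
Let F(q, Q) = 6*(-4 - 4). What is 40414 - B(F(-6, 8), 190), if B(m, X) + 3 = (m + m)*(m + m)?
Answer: 31201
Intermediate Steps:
F(q, Q) = -48 (F(q, Q) = 6*(-8) = -48)
B(m, X) = -3 + 4*m² (B(m, X) = -3 + (m + m)*(m + m) = -3 + (2*m)*(2*m) = -3 + 4*m²)
40414 - B(F(-6, 8), 190) = 40414 - (-3 + 4*(-48)²) = 40414 - (-3 + 4*2304) = 40414 - (-3 + 9216) = 40414 - 1*9213 = 40414 - 9213 = 31201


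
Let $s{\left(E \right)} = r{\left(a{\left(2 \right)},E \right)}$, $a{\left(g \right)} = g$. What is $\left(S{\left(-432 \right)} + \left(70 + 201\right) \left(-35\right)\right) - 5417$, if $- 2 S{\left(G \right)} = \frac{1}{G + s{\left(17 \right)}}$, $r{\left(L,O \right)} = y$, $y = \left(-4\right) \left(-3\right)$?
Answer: $- \frac{12517679}{840} \approx -14902.0$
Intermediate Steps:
$y = 12$
$r{\left(L,O \right)} = 12$
$s{\left(E \right)} = 12$
$S{\left(G \right)} = - \frac{1}{2 \left(12 + G\right)}$ ($S{\left(G \right)} = - \frac{1}{2 \left(G + 12\right)} = - \frac{1}{2 \left(12 + G\right)}$)
$\left(S{\left(-432 \right)} + \left(70 + 201\right) \left(-35\right)\right) - 5417 = \left(- \frac{1}{24 + 2 \left(-432\right)} + \left(70 + 201\right) \left(-35\right)\right) - 5417 = \left(- \frac{1}{24 - 864} + 271 \left(-35\right)\right) - 5417 = \left(- \frac{1}{-840} - 9485\right) - 5417 = \left(\left(-1\right) \left(- \frac{1}{840}\right) - 9485\right) - 5417 = \left(\frac{1}{840} - 9485\right) - 5417 = - \frac{7967399}{840} - 5417 = - \frac{12517679}{840}$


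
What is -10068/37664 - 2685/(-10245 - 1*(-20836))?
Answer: -51939507/99724856 ≈ -0.52083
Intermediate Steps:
-10068/37664 - 2685/(-10245 - 1*(-20836)) = -10068*1/37664 - 2685/(-10245 + 20836) = -2517/9416 - 2685/10591 = -51939507/99724856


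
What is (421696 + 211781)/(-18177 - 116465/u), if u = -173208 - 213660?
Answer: -245071980036/7031983171 ≈ -34.851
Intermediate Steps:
u = -386868
(421696 + 211781)/(-18177 - 116465/u) = (421696 + 211781)/(-18177 - 116465/(-386868)) = 633477/(-18177 - 116465*(-1/386868)) = 633477/(-18177 + 116465/386868) = 633477/(-7031983171/386868) = 633477*(-386868/7031983171) = -245071980036/7031983171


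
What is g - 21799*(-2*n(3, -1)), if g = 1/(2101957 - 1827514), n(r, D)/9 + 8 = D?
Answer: -969178439033/274443 ≈ -3.5314e+6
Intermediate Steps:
n(r, D) = -72 + 9*D
g = 1/274443 ≈ 3.6437e-6
g - 21799*(-2*n(3, -1)) = 1/274443 - 21799*(-2*(-72 + 9*(-1))) = 1/274443 - 21799*(-2*(-72 - 9)) = 1/274443 - 21799*(-2*(-81)) = 1/274443 - 21799*162 = 1/274443 - 1*3531438 = 1/274443 - 3531438 = -969178439033/274443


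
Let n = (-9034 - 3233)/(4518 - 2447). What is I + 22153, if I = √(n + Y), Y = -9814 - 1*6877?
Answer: 22153 + 8*I*√1118965442/2071 ≈ 22153.0 + 129.22*I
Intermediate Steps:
Y = -16691 (Y = -9814 - 6877 = -16691)
n = -12267/2071 ≈ -5.9232
I = 8*I*√1118965442/2071 (I = √(-12267/2071 - 16691) = √(-34579328/2071) = 8*I*√1118965442/2071 ≈ 129.22*I)
I + 22153 = 8*I*√1118965442/2071 + 22153 = 22153 + 8*I*√1118965442/2071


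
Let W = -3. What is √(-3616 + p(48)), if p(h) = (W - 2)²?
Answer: 3*I*√399 ≈ 59.925*I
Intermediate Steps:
p(h) = 25 (p(h) = (-3 - 2)² = (-5)² = 25)
√(-3616 + p(48)) = √(-3616 + 25) = √(-3591) = 3*I*√399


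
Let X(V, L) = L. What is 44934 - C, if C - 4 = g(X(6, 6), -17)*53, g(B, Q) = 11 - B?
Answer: 44665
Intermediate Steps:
C = 269 (C = 4 + (11 - 1*6)*53 = 4 + (11 - 6)*53 = 4 + 5*53 = 4 + 265 = 269)
44934 - C = 44934 - 1*269 = 44934 - 269 = 44665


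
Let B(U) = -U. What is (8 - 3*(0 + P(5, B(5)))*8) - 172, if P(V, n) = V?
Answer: -284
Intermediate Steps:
(8 - 3*(0 + P(5, B(5)))*8) - 172 = (8 - 3*(0 + 5)*8) - 172 = (8 - 3*5*8) - 172 = (8 - 15*8) - 172 = (8 - 120) - 172 = -112 - 172 = -284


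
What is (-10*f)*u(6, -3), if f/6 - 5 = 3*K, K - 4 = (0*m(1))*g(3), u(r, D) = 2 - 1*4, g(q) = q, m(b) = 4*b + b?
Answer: 2040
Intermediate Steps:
m(b) = 5*b
u(r, D) = -2 (u(r, D) = 2 - 4 = -2)
K = 4 (K = 4 + (0*(5*1))*3 = 4 + (0*5)*3 = 4 + 0*3 = 4 + 0 = 4)
f = 102 (f = 30 + 6*(3*4) = 30 + 6*12 = 30 + 72 = 102)
(-10*f)*u(6, -3) = -10*102*(-2) = -1020*(-2) = 2040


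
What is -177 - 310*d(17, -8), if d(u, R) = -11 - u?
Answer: 8503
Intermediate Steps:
-177 - 310*d(17, -8) = -177 - 310*(-11 - 1*17) = -177 - 310*(-11 - 17) = -177 - 310*(-28) = -177 + 8680 = 8503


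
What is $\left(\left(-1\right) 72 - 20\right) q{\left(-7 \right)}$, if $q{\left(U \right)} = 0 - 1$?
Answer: $92$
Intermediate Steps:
$q{\left(U \right)} = -1$
$\left(\left(-1\right) 72 - 20\right) q{\left(-7 \right)} = \left(\left(-1\right) 72 - 20\right) \left(-1\right) = \left(-72 - 20\right) \left(-1\right) = \left(-92\right) \left(-1\right) = 92$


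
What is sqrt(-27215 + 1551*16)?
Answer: I*sqrt(2399) ≈ 48.98*I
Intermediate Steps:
sqrt(-27215 + 1551*16) = sqrt(-27215 + 24816) = sqrt(-2399) = I*sqrt(2399)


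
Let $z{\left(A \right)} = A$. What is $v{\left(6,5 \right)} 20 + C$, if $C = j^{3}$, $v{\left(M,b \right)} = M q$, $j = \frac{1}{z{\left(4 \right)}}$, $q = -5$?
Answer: $- \frac{38399}{64} \approx -599.98$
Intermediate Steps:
$j = \frac{1}{4} \approx 0.25$
$v{\left(M,b \right)} = - 5 M$ ($v{\left(M,b \right)} = M \left(-5\right) = - 5 M$)
$C = \frac{1}{64}$ ($C = \left(\frac{1}{4}\right)^{3} = \frac{1}{64} \approx 0.015625$)
$v{\left(6,5 \right)} 20 + C = \left(-5\right) 6 \cdot 20 + \frac{1}{64} = \left(-30\right) 20 + \frac{1}{64} = -600 + \frac{1}{64} = - \frac{38399}{64}$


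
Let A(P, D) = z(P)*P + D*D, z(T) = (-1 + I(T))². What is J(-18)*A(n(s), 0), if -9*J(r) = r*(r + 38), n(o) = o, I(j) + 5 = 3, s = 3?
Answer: 1080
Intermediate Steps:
I(j) = -2 (I(j) = -5 + 3 = -2)
J(r) = -r*(38 + r)/9 (J(r) = -r*(r + 38)/9 = -r*(38 + r)/9)
z(T) = 9 (z(T) = (-1 - 2)² = (-3)² = 9)
A(P, D) = D² + 9*P (A(P, D) = 9*P + D*D = 9*P + D² = D² + 9*P)
J(-18)*A(n(s), 0) = (-⅑*(-18)*(38 - 18))*(0² + 9*3) = (-⅑*(-18)*20)*(0 + 27) = 40*27 = 1080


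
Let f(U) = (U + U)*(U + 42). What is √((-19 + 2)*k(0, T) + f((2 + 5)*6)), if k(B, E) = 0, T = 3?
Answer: 84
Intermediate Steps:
f(U) = 2*U*(42 + U) (f(U) = (2*U)*(42 + U) = 2*U*(42 + U))
√((-19 + 2)*k(0, T) + f((2 + 5)*6)) = √((-19 + 2)*0 + 2*((2 + 5)*6)*(42 + (2 + 5)*6)) = √(-17*0 + 2*(7*6)*(42 + 7*6)) = √(0 + 2*42*(42 + 42)) = √(0 + 2*42*84) = √(0 + 7056) = √7056 = 84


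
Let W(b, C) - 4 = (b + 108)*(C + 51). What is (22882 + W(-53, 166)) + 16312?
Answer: 51133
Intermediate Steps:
W(b, C) = 4 + (51 + C)*(108 + b) (W(b, C) = 4 + (b + 108)*(C + 51) = 4 + (108 + b)*(51 + C) = 4 + (51 + C)*(108 + b))
(22882 + W(-53, 166)) + 16312 = (22882 + (5512 + 51*(-53) + 108*166 + 166*(-53))) + 16312 = (22882 + (5512 - 2703 + 17928 - 8798)) + 16312 = (22882 + 11939) + 16312 = 34821 + 16312 = 51133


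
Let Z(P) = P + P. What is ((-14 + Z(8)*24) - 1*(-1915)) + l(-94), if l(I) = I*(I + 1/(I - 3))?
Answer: 1078831/97 ≈ 11122.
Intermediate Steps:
Z(P) = 2*P
l(I) = I*(I + 1/(-3 + I))
((-14 + Z(8)*24) - 1*(-1915)) + l(-94) = ((-14 + (2*8)*24) - 1*(-1915)) - 94*(1 + (-94)**2 - 3*(-94))/(-3 - 94) = ((-14 + 16*24) + 1915) - 94*(1 + 8836 + 282)/(-97) = ((-14 + 384) + 1915) - 94*(-1/97)*9119 = (370 + 1915) + 857186/97 = 2285 + 857186/97 = 1078831/97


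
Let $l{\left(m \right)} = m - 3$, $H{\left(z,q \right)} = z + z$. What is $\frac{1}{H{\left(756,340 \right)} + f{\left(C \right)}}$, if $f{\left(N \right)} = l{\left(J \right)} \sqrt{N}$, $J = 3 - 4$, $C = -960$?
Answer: $\frac{63}{95896} + \frac{i \sqrt{15}}{71922} \approx 0.00065696 + 5.385 \cdot 10^{-5} i$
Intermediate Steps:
$H{\left(z,q \right)} = 2 z$
$J = -1$
$l{\left(m \right)} = -3 + m$ ($l{\left(m \right)} = m - 3 = -3 + m$)
$f{\left(N \right)} = - 4 \sqrt{N}$ ($f{\left(N \right)} = \left(-3 - 1\right) \sqrt{N} = - 4 \sqrt{N}$)
$\frac{1}{H{\left(756,340 \right)} + f{\left(C \right)}} = \frac{1}{2 \cdot 756 - 4 \sqrt{-960}} = \frac{1}{1512 - 4 \cdot 8 i \sqrt{15}} = \frac{1}{1512 - 32 i \sqrt{15}}$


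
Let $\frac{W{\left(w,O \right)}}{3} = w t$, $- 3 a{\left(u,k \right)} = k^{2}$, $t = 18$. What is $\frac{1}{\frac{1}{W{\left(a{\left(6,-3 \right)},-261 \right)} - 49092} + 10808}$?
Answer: $\frac{49254}{532337231} \approx 9.2524 \cdot 10^{-5}$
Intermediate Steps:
$a{\left(u,k \right)} = - \frac{k^{2}}{3}$
$W{\left(w,O \right)} = 54 w$ ($W{\left(w,O \right)} = 3 w 18 = 3 \cdot 18 w = 54 w$)
$\frac{1}{\frac{1}{W{\left(a{\left(6,-3 \right)},-261 \right)} - 49092} + 10808} = \frac{1}{\frac{1}{54 \left(- \frac{\left(-3\right)^{2}}{3}\right) - 49092} + 10808} = \frac{1}{\frac{1}{54 \left(\left(- \frac{1}{3}\right) 9\right) - 49092} + 10808} = \frac{1}{\frac{1}{54 \left(-3\right) - 49092} + 10808} = \frac{1}{\frac{1}{-162 - 49092} + 10808} = \frac{1}{\frac{1}{-49254} + 10808} = \frac{1}{- \frac{1}{49254} + 10808} = \frac{1}{\frac{532337231}{49254}} = \frac{49254}{532337231}$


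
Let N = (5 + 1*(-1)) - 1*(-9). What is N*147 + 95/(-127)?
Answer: 242602/127 ≈ 1910.3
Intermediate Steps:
N = 13 (N = (5 - 1) + 9 = 4 + 9 = 13)
N*147 + 95/(-127) = 13*147 + 95/(-127) = 1911 + 95*(-1/127) = 1911 - 95/127 = 242602/127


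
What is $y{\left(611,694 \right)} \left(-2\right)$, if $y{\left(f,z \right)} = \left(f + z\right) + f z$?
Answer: $-850678$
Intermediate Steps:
$y{\left(f,z \right)} = f + z + f z$
$y{\left(611,694 \right)} \left(-2\right) = \left(611 + 694 + 611 \cdot 694\right) \left(-2\right) = \left(611 + 694 + 424034\right) \left(-2\right) = 425339 \left(-2\right) = -850678$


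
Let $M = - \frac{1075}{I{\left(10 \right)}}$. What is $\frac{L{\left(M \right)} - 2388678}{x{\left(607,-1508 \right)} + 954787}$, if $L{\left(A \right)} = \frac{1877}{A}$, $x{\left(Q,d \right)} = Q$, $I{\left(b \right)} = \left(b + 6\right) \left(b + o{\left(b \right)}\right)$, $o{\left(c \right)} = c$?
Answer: $- \frac{23349359}{9336805} \approx -2.5008$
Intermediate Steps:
$I{\left(b \right)} = 2 b \left(6 + b\right)$ ($I{\left(b \right)} = \left(b + 6\right) \left(b + b\right) = \left(6 + b\right) 2 b = 2 b \left(6 + b\right)$)
$M = - \frac{215}{64}$ ($M = - \frac{1075}{2 \cdot 10 \left(6 + 10\right)} = - \frac{1075}{2 \cdot 10 \cdot 16} = - \frac{1075}{320} = \left(-1075\right) \frac{1}{320} = - \frac{215}{64} \approx -3.3594$)
$\frac{L{\left(M \right)} - 2388678}{x{\left(607,-1508 \right)} + 954787} = \frac{\frac{1877}{- \frac{215}{64}} - 2388678}{607 + 954787} = \frac{1877 \left(- \frac{64}{215}\right) - 2388678}{955394} = \left(- \frac{120128}{215} - 2388678\right) \frac{1}{955394} = \left(- \frac{513685898}{215}\right) \frac{1}{955394} = - \frac{23349359}{9336805}$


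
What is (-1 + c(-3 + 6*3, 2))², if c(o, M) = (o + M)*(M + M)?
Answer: 4489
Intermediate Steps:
c(o, M) = 2*M*(M + o) (c(o, M) = (M + o)*(2*M) = 2*M*(M + o))
(-1 + c(-3 + 6*3, 2))² = (-1 + 2*2*(2 + (-3 + 6*3)))² = (-1 + 2*2*(2 + (-3 + 18)))² = (-1 + 2*2*(2 + 15))² = (-1 + 2*2*17)² = (-1 + 68)² = 67² = 4489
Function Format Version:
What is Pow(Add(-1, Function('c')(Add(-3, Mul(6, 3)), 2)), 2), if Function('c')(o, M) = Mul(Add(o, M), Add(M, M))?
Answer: 4489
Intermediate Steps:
Function('c')(o, M) = Mul(2, M, Add(M, o)) (Function('c')(o, M) = Mul(Add(M, o), Mul(2, M)) = Mul(2, M, Add(M, o)))
Pow(Add(-1, Function('c')(Add(-3, Mul(6, 3)), 2)), 2) = Pow(Add(-1, Mul(2, 2, Add(2, Add(-3, Mul(6, 3))))), 2) = Pow(Add(-1, Mul(2, 2, Add(2, Add(-3, 18)))), 2) = Pow(Add(-1, Mul(2, 2, Add(2, 15))), 2) = Pow(Add(-1, Mul(2, 2, 17)), 2) = Pow(Add(-1, 68), 2) = Pow(67, 2) = 4489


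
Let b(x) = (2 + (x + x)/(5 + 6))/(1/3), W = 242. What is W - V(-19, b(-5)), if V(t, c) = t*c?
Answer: 3346/11 ≈ 304.18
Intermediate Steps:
b(x) = 6 + 6*x/11 (b(x) = (2 + (2*x)/11)/(⅓) = (2 + (2*x)*(1/11))*3 = (2 + 2*x/11)*3 = 6 + 6*x/11)
V(t, c) = c*t
W - V(-19, b(-5)) = 242 - (6 + (6/11)*(-5))*(-19) = 242 - (6 - 30/11)*(-19) = 242 - 36*(-19)/11 = 242 - 1*(-684/11) = 242 + 684/11 = 3346/11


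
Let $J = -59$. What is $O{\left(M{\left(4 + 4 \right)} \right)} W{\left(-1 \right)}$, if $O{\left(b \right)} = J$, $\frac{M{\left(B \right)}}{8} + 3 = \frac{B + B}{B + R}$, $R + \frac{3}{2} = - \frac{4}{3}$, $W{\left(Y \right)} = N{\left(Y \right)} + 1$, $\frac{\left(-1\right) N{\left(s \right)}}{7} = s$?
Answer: $-472$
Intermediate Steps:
$N{\left(s \right)} = - 7 s$
$W{\left(Y \right)} = 1 - 7 Y$ ($W{\left(Y \right)} = - 7 Y + 1 = 1 - 7 Y$)
$R = - \frac{17}{6}$ ($R = - \frac{3}{2} - \frac{4}{3} = - \frac{17}{6} \approx -2.8333$)
$M{\left(B \right)} = -24 + \frac{16 B}{- \frac{17}{6} + B}$ ($M{\left(B \right)} = -24 + 8 \frac{B + B}{B - \frac{17}{6}} = -24 + 8 \frac{2 B}{- \frac{17}{6} + B} = -24 + \frac{16 B}{- \frac{17}{6} + B}$)
$O{\left(b \right)} = -59$
$O{\left(M{\left(4 + 4 \right)} \right)} W{\left(-1 \right)} = - 59 \left(1 - -7\right) = - 59 \left(1 + 7\right) = \left(-59\right) 8 = -472$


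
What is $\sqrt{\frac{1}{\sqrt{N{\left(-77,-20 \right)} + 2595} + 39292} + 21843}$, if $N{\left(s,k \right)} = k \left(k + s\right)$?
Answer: $\sqrt{21843 + \frac{1}{39292 + \sqrt{4535}}} \approx 147.79$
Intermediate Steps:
$\sqrt{\frac{1}{\sqrt{N{\left(-77,-20 \right)} + 2595} + 39292} + 21843} = \sqrt{\frac{1}{\sqrt{- 20 \left(-20 - 77\right) + 2595} + 39292} + 21843} = \sqrt{\frac{1}{\sqrt{\left(-20\right) \left(-97\right) + 2595} + 39292} + 21843} = \sqrt{\frac{1}{\sqrt{1940 + 2595} + 39292} + 21843} = \sqrt{\frac{1}{\sqrt{4535} + 39292} + 21843} = \sqrt{\frac{1}{39292 + \sqrt{4535}} + 21843} = \sqrt{21843 + \frac{1}{39292 + \sqrt{4535}}}$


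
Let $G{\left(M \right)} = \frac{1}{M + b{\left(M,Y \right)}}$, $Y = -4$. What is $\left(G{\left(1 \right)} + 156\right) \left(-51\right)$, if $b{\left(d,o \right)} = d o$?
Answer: $-7939$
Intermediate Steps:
$G{\left(M \right)} = - \frac{1}{3 M}$ ($G{\left(M \right)} = \frac{1}{M + M \left(-4\right)} = \frac{1}{M - 4 M} = \frac{1}{\left(-3\right) M} = - \frac{1}{3 M}$)
$\left(G{\left(1 \right)} + 156\right) \left(-51\right) = \left(- \frac{1}{3 \cdot 1} + 156\right) \left(-51\right) = \left(\left(- \frac{1}{3}\right) 1 + 156\right) \left(-51\right) = \left(- \frac{1}{3} + 156\right) \left(-51\right) = \frac{467}{3} \left(-51\right) = -7939$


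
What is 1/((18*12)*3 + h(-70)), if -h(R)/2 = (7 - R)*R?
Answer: 1/11428 ≈ 8.7504e-5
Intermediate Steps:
h(R) = -2*R*(7 - R) (h(R) = -2*(7 - R)*R = -2*R*(7 - R))
1/((18*12)*3 + h(-70)) = 1/((18*12)*3 + 2*(-70)*(-7 - 70)) = 1/(216*3 + 2*(-70)*(-77)) = 1/(648 + 10780) = 1/11428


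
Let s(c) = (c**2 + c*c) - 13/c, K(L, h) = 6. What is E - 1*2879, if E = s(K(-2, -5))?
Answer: -16855/6 ≈ -2809.2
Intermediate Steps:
s(c) = -13/c + 2*c**2 (s(c) = (c**2 + c**2) - 13/c = 2*c**2 - 13/c = -13/c + 2*c**2)
E = 419/6 (E = (-13 + 2*6**3)/6 = (-13 + 2*216)/6 = (-13 + 432)/6 = (1/6)*419 = 419/6 ≈ 69.833)
E - 1*2879 = 419/6 - 1*2879 = 419/6 - 2879 = -16855/6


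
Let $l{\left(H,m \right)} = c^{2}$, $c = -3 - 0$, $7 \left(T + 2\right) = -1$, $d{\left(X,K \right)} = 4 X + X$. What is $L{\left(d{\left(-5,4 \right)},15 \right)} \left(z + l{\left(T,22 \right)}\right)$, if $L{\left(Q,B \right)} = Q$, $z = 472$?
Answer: $-12025$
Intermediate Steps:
$d{\left(X,K \right)} = 5 X$
$T = - \frac{15}{7}$ ($T = -2 + \frac{1}{7} \left(-1\right) = -2 - \frac{1}{7} = - \frac{15}{7} \approx -2.1429$)
$c = -3$ ($c = -3 + 0 = -3$)
$l{\left(H,m \right)} = 9$ ($l{\left(H,m \right)} = \left(-3\right)^{2} = 9$)
$L{\left(d{\left(-5,4 \right)},15 \right)} \left(z + l{\left(T,22 \right)}\right) = 5 \left(-5\right) \left(472 + 9\right) = \left(-25\right) 481 = -12025$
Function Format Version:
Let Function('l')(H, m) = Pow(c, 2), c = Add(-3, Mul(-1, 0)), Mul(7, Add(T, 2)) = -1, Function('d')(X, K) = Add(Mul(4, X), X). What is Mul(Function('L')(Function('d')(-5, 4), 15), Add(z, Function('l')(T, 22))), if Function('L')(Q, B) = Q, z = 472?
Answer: -12025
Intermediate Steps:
Function('d')(X, K) = Mul(5, X)
T = Rational(-15, 7) (T = Add(-2, Mul(Rational(1, 7), -1)) = Add(-2, Rational(-1, 7)) = Rational(-15, 7) ≈ -2.1429)
c = -3 (c = Add(-3, 0) = -3)
Function('l')(H, m) = 9 (Function('l')(H, m) = Pow(-3, 2) = 9)
Mul(Function('L')(Function('d')(-5, 4), 15), Add(z, Function('l')(T, 22))) = Mul(Mul(5, -5), Add(472, 9)) = Mul(-25, 481) = -12025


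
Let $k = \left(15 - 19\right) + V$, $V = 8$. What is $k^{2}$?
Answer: $16$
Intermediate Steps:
$k = 4$ ($k = \left(15 - 19\right) + 8 = -4 + 8 = 4$)
$k^{2} = 4^{2} = 16$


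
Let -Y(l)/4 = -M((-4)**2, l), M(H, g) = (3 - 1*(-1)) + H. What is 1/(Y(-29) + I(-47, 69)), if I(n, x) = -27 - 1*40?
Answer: 1/13 ≈ 0.076923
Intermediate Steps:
I(n, x) = -67 (I(n, x) = -27 - 40 = -67)
M(H, g) = 4 + H (M(H, g) = (3 + 1) + H = 4 + H)
Y(l) = 80 (Y(l) = -(-4)*(4 + (-4)**2) = -(-4)*(4 + 16) = -(-4)*20 = -4*(-20) = 80)
1/(Y(-29) + I(-47, 69)) = 1/(80 - 67) = 1/13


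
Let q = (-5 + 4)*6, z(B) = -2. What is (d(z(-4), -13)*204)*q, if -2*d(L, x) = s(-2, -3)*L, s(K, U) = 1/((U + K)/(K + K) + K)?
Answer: 1632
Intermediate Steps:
s(K, U) = 1/(K + (K + U)/(2*K)) (s(K, U) = 1/((K + U)/((2*K)) + K) = 1/((K + U)*(1/(2*K)) + K) = 1/((K + U)/(2*K) + K) = 1/(K + (K + U)/(2*K)))
q = -6 (q = -1*6 = -6)
d(L, x) = 2*L/3 (d(L, x) = -2*(-2)/(-2 - 3 + 2*(-2)²)*L/2 = -2*(-2)/(-2 - 3 + 2*4)*L/2 = -2*(-2)/(-2 - 3 + 8)*L/2 = -2*(-2)/3*L/2 = -2*(-2)*(⅓)*L/2 = -(-2)*L/3 = 2*L/3)
(d(z(-4), -13)*204)*q = (((⅔)*(-2))*204)*(-6) = -4/3*204*(-6) = -272*(-6) = 1632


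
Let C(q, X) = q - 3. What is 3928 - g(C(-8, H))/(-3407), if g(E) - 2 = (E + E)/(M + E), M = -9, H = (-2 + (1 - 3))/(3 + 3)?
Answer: 133826991/34070 ≈ 3928.0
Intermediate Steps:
H = -⅔ (H = (-2 - 2)/6 = -4*⅙ = -⅔ ≈ -0.66667)
C(q, X) = -3 + q
g(E) = 2 + 2*E/(-9 + E) (g(E) = 2 + (E + E)/(-9 + E) = 2 + (2*E)/(-9 + E) = 2 + 2*E/(-9 + E))
3928 - g(C(-8, H))/(-3407) = 3928 - 2*(-9 + 2*(-3 - 8))/(-9 + (-3 - 8))/(-3407) = 3928 - 2*(-9 + 2*(-11))/(-9 - 11)*(-1)/3407 = 3928 - 2*(-9 - 22)/(-20)*(-1)/3407 = 3928 - 2*(-1/20)*(-31)*(-1)/3407 = 3928 - 31*(-1)/(10*3407) = 3928 - 1*(-31/34070) = 3928 + 31/34070 = 133826991/34070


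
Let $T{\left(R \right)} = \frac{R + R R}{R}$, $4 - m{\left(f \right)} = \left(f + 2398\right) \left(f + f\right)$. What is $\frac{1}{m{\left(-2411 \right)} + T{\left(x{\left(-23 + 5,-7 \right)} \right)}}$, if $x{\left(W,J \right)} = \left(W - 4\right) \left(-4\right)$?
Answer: $- \frac{1}{62593} \approx -1.5976 \cdot 10^{-5}$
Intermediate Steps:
$m{\left(f \right)} = 4 - 2 f \left(2398 + f\right)$ ($m{\left(f \right)} = 4 - \left(f + 2398\right) \left(f + f\right) = 4 - \left(2398 + f\right) 2 f = 4 - 2 f \left(2398 + f\right)$)
$x{\left(W,J \right)} = 16 - 4 W$ ($x{\left(W,J \right)} = \left(-4 + W\right) \left(-4\right) = 16 - 4 W$)
$T{\left(R \right)} = \frac{R + R^{2}}{R}$
$\frac{1}{m{\left(-2411 \right)} + T{\left(x{\left(-23 + 5,-7 \right)} \right)}} = \frac{1}{\left(4 - -11563156 - 2 \left(-2411\right)^{2}\right) - \left(-17 + 4 \left(-23 + 5\right)\right)} = \frac{1}{\left(4 + 11563156 - 11625842\right) + \left(1 + \left(16 - -72\right)\right)} = \frac{1}{\left(4 + 11563156 - 11625842\right) + \left(1 + \left(16 + 72\right)\right)} = \frac{1}{-62682 + \left(1 + 88\right)} = \frac{1}{-62682 + 89} = \frac{1}{-62593} = - \frac{1}{62593}$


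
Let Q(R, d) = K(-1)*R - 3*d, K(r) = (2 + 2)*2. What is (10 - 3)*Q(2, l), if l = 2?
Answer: 70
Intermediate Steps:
K(r) = 8 (K(r) = 4*2 = 8)
Q(R, d) = -3*d + 8*R (Q(R, d) = 8*R - 3*d = -3*d + 8*R)
(10 - 3)*Q(2, l) = (10 - 3)*(-3*2 + 8*2) = 7*(-6 + 16) = 7*10 = 70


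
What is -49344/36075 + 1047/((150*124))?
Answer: -782247/596440 ≈ -1.3115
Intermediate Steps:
-49344/36075 + 1047/((150*124)) = -49344*1/36075 + 1047/18600 = -16448/12025 + 1047*(1/18600) = -16448/12025 + 349/6200 = -782247/596440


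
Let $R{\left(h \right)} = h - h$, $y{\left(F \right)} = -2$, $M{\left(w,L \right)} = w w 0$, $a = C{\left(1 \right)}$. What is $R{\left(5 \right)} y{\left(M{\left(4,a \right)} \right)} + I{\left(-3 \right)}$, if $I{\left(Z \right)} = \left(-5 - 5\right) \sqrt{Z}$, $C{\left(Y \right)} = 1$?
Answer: $- 10 i \sqrt{3} \approx - 17.32 i$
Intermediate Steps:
$a = 1$
$M{\left(w,L \right)} = 0$ ($M{\left(w,L \right)} = w^{2} \cdot 0 = 0$)
$R{\left(h \right)} = 0$
$I{\left(Z \right)} = - 10 \sqrt{Z}$ ($I{\left(Z \right)} = \left(-5 - 5\right) \sqrt{Z} = - 10 \sqrt{Z}$)
$R{\left(5 \right)} y{\left(M{\left(4,a \right)} \right)} + I{\left(-3 \right)} = 0 \left(-2\right) - 10 \sqrt{-3} = 0 - 10 i \sqrt{3} = - 10 i \sqrt{3}$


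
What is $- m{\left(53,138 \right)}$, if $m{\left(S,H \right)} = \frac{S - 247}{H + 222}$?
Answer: $\frac{97}{180} \approx 0.53889$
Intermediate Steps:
$m{\left(S,H \right)} = \frac{-247 + S}{222 + H}$
$- m{\left(53,138 \right)} = - \frac{-247 + 53}{222 + 138} = - \frac{-194}{360} = \left(-1\right) \left(- \frac{97}{180}\right) = \frac{97}{180}$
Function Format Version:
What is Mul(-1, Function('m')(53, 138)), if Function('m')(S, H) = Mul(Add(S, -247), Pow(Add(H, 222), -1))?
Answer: Rational(97, 180) ≈ 0.53889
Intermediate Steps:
Function('m')(S, H) = Mul(Pow(Add(222, H), -1), Add(-247, S)) (Function('m')(S, H) = Mul(Add(-247, S), Pow(Add(222, H), -1)) = Mul(Pow(Add(222, H), -1), Add(-247, S)))
Mul(-1, Function('m')(53, 138)) = Mul(-1, Mul(Pow(Add(222, 138), -1), Add(-247, 53))) = Mul(-1, Mul(Pow(360, -1), -194)) = Mul(-1, Mul(Rational(1, 360), -194)) = Mul(-1, Rational(-97, 180)) = Rational(97, 180)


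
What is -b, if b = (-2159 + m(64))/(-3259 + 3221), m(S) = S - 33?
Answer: -56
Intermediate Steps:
m(S) = -33 + S
b = 56 (b = (-2159 + (-33 + 64))/(-3259 + 3221) = (-2159 + 31)/(-38) = -2128*(-1/38) = 56)
-b = -1*56 = -56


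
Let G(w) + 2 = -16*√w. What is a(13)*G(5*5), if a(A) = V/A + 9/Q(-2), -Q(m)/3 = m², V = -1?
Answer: 1763/26 ≈ 67.808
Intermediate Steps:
Q(m) = -3*m²
G(w) = -2 - 16*√w
a(A) = -¾ - 1/A (a(A) = -1/A + 9/((-3*(-2)²)) = -1/A + 9/((-3*4)) = -1/A + 9/(-12) = -1/A + 9*(-1/12) = -1/A - ¾ = -¾ - 1/A)
a(13)*G(5*5) = (-¾ - 1/13)*(-2 - 16*√(5*5)) = (-¾ - 1*1/13)*(-2 - 16*√25) = (-¾ - 1/13)*(-2 - 16*5) = -43*(-2 - 80)/52 = -43/52*(-82) = 1763/26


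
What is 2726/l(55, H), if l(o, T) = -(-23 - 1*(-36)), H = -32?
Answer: -2726/13 ≈ -209.69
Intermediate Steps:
l(o, T) = -13 (l(o, T) = -(-23 + 36) = -1*13 = -13)
2726/l(55, H) = 2726/(-13) = 2726*(-1/13) = -2726/13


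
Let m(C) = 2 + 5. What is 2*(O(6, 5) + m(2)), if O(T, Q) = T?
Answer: 26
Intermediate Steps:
m(C) = 7
2*(O(6, 5) + m(2)) = 2*(6 + 7) = 2*13 = 26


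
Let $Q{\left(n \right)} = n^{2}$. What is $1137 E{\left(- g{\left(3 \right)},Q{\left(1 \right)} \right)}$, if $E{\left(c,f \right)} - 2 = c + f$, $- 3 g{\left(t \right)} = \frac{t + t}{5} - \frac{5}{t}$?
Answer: $\frac{48512}{15} \approx 3234.1$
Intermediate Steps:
$g{\left(t \right)} = - \frac{2 t}{15} + \frac{5}{3 t}$ ($g{\left(t \right)} = - \frac{\frac{t + t}{5} - \frac{5}{t}}{3} = - \frac{2 t \frac{1}{5} - \frac{5}{t}}{3} = - \frac{\frac{2 t}{5} - \frac{5}{t}}{3} = - \frac{- \frac{5}{t} + \frac{2 t}{5}}{3} = - \frac{2 t}{15} + \frac{5}{3 t}$)
$E{\left(c,f \right)} = 2 + c + f$ ($E{\left(c,f \right)} = 2 + \left(c + f\right) = 2 + c + f$)
$1137 E{\left(- g{\left(3 \right)},Q{\left(1 \right)} \right)} = 1137 \left(2 - \frac{25 - 2 \cdot 3^{2}}{15 \cdot 3} + 1^{2}\right) = 1137 \left(2 - \frac{1}{15} \cdot \frac{1}{3} \left(25 - 18\right) + 1\right) = 1137 \left(2 - \frac{1}{15} \cdot \frac{1}{3} \cdot 7 + 1\right) = 1137 \left(2 - \frac{7}{45} + 1\right) = 1137 \cdot \frac{128}{45} = \frac{48512}{15}$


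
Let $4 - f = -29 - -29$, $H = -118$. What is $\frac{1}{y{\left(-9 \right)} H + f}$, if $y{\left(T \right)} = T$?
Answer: $\frac{1}{1066} \approx 0.00093809$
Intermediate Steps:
$f = 4$ ($f = 4 - \left(-29 - -29\right) = 4 - \left(-29 + 29\right) = 4 - 0 = 4 + 0 = 4$)
$\frac{1}{y{\left(-9 \right)} H + f} = \frac{1}{\left(-9\right) \left(-118\right) + 4} = \frac{1}{1062 + 4} = \frac{1}{1066}$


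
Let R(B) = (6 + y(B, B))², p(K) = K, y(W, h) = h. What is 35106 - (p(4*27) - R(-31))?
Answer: 35623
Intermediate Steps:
R(B) = (6 + B)²
35106 - (p(4*27) - R(-31)) = 35106 - (4*27 - (6 - 31)²) = 35106 - (108 - 1*(-25)²) = 35106 - (108 - 1*625) = 35106 - (108 - 625) = 35106 - 1*(-517) = 35106 + 517 = 35623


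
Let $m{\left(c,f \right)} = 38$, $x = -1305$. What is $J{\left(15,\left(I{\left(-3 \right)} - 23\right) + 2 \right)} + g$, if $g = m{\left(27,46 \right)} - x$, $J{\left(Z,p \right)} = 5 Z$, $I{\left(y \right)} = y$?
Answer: $1418$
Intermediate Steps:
$g = 1343$ ($g = 38 - -1305 = 38 + 1305 = 1343$)
$J{\left(15,\left(I{\left(-3 \right)} - 23\right) + 2 \right)} + g = 5 \cdot 15 + 1343 = 75 + 1343 = 1418$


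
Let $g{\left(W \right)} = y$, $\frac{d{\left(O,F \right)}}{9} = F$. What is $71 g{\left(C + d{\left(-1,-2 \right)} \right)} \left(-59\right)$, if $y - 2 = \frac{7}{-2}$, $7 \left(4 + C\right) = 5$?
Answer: $\frac{12567}{2} \approx 6283.5$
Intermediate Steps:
$C = - \frac{23}{7}$ ($C = -4 + \frac{1}{7} \cdot 5 = -4 + \frac{5}{7} = - \frac{23}{7} \approx -3.2857$)
$d{\left(O,F \right)} = 9 F$
$y = - \frac{3}{2}$ ($y = 2 + \frac{7}{-2} = 2 + 7 \left(- \frac{1}{2}\right) = 2 - \frac{7}{2} = - \frac{3}{2} \approx -1.5$)
$g{\left(W \right)} = - \frac{3}{2}$
$71 g{\left(C + d{\left(-1,-2 \right)} \right)} \left(-59\right) = 71 \left(- \frac{3}{2}\right) \left(-59\right) = \left(- \frac{213}{2}\right) \left(-59\right) = \frac{12567}{2}$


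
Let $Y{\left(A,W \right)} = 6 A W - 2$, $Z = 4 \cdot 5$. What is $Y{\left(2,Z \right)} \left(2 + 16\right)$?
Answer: $4284$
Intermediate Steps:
$Z = 20$
$Y{\left(A,W \right)} = -2 + 6 A W$ ($Y{\left(A,W \right)} = 6 A W - 2 = -2 + 6 A W$)
$Y{\left(2,Z \right)} \left(2 + 16\right) = \left(-2 + 6 \cdot 2 \cdot 20\right) \left(2 + 16\right) = \left(-2 + 240\right) 18 = 238 \cdot 18 = 4284$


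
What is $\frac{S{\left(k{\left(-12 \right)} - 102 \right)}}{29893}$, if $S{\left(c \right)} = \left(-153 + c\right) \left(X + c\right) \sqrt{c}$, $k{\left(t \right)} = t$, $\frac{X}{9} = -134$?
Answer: $\frac{352440 i \sqrt{114}}{29893} \approx 125.88 i$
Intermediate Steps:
$X = -1206$ ($X = 9 \left(-134\right) = -1206$)
$S{\left(c \right)} = \sqrt{c} \left(-1206 + c\right) \left(-153 + c\right)$ ($S{\left(c \right)} = \left(-153 + c\right) \left(-1206 + c\right) \sqrt{c} = \left(-1206 + c\right) \left(-153 + c\right) \sqrt{c} = \sqrt{c} \left(-1206 + c\right) \left(-153 + c\right)$)
$\frac{S{\left(k{\left(-12 \right)} - 102 \right)}}{29893} = \frac{\sqrt{-12 - 102} \left(184518 + \left(-12 - 102\right)^{2} - 1359 \left(-12 - 102\right)\right)}{29893} = \sqrt{-12 - 102} \left(184518 + \left(-12 - 102\right)^{2} - 1359 \left(-12 - 102\right)\right) \frac{1}{29893} = \sqrt{-114} \left(184518 + \left(-114\right)^{2} - -154926\right) \frac{1}{29893} = i \sqrt{114} \left(184518 + 12996 + 154926\right) \frac{1}{29893} = i \sqrt{114} \cdot 352440 \cdot \frac{1}{29893} = 352440 i \sqrt{114} \cdot \frac{1}{29893} = \frac{352440 i \sqrt{114}}{29893}$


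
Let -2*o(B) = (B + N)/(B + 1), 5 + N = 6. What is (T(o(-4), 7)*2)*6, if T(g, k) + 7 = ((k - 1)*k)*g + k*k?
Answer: 252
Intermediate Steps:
N = 1 (N = -5 + 6 = 1)
o(B) = -½ (o(B) = -(B + 1)/(2*(B + 1)) = -(1 + B)/(2*(1 + B)) = -½*1 = -½)
T(g, k) = -7 + k² + g*k*(-1 + k) (T(g, k) = -7 + (((k - 1)*k)*g + k*k) = -7 + (((-1 + k)*k)*g + k²) = -7 + ((k*(-1 + k))*g + k²) = -7 + (g*k*(-1 + k) + k²) = -7 + (k² + g*k*(-1 + k)) = -7 + k² + g*k*(-1 + k))
(T(o(-4), 7)*2)*6 = ((-7 + 7² - ½*7² - 1*(-½)*7)*2)*6 = ((-7 + 49 - ½*49 + 7/2)*2)*6 = ((-7 + 49 - 49/2 + 7/2)*2)*6 = (21*2)*6 = 42*6 = 252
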